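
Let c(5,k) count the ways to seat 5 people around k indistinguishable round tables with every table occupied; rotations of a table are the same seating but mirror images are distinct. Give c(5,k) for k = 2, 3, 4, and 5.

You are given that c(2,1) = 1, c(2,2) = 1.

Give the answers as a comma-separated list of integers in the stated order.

row 3: T[3][1]=2·1+0=2  T[3][2]=2·1+1=3  T[3][3]=2·0+1=1
row 4: T[4][1]=3·2+0=6  T[4][2]=3·3+2=11  T[4][3]=3·1+3=6  T[4][4]=3·0+1=1
row 5: T[5][2]=4·11+6=50  T[5][3]=4·6+11=35  T[5][4]=4·1+6=10  T[5][5]=4·0+1=1
Read c(5,2) = 50, c(5,3) = 35, c(5,4) = 10, c(5,5) = 1.

50, 35, 10, 1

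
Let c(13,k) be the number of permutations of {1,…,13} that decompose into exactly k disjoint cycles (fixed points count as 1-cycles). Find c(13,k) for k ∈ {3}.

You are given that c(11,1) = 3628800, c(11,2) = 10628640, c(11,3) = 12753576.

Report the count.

i=12: T(12,2)=3628800+11·10628640=120543840 | T(12,3)=10628640+11·12753576=150917976
i=13: T(13,3)=120543840+12·150917976=1931559552
Read c(13,3) = 1931559552.

1931559552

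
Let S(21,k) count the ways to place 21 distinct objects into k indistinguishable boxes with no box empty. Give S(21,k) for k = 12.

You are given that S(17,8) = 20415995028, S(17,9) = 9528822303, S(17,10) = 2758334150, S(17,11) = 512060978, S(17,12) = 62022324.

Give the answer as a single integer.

6833042030178

i=18: T(18,9)=20415995028+9·9528822303=106175395755 | T(18,10)=9528822303+10·2758334150=37112163803 | T(18,11)=2758334150+11·512060978=8391004908 | T(18,12)=512060978+12·62022324=1256328866
i=19: T(19,10)=106175395755+10·37112163803=477297033785 | T(19,11)=37112163803+11·8391004908=129413217791 | T(19,12)=8391004908+12·1256328866=23466951300
i=20: T(20,11)=477297033785+11·129413217791=1900842429486 | T(20,12)=129413217791+12·23466951300=411016633391
i=21: T(21,12)=1900842429486+12·411016633391=6833042030178
Read S(21,12) = 6833042030178.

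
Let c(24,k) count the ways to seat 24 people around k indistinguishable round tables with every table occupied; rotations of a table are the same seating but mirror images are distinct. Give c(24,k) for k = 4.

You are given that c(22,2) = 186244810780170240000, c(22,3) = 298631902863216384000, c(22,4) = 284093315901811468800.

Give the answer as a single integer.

r23: T_23,3=22×298631902863216384000+186244810780170240000=6756146673770930688000; T_23,4=22×284093315901811468800+298631902863216384000=6548684852703068697600
r24: T_24,4=23×6548684852703068697600+6756146673770930688000=157375898285941510732800
Read c(24,4) = 157375898285941510732800.

157375898285941510732800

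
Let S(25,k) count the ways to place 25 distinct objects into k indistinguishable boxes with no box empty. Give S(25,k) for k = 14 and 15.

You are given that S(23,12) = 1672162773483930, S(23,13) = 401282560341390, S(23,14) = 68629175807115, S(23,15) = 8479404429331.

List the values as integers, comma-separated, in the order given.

25958110360896000, 4299394655347200

r24: T_24,13=13×401282560341390+1672162773483930=6888836057922000; T_24,14=14×68629175807115+401282560341390=1362091021641000; T_24,15=15×8479404429331+68629175807115=195820242247080
r25: T_25,14=14×1362091021641000+6888836057922000=25958110360896000; T_25,15=15×195820242247080+1362091021641000=4299394655347200
Read S(25,14) = 25958110360896000, S(25,15) = 4299394655347200.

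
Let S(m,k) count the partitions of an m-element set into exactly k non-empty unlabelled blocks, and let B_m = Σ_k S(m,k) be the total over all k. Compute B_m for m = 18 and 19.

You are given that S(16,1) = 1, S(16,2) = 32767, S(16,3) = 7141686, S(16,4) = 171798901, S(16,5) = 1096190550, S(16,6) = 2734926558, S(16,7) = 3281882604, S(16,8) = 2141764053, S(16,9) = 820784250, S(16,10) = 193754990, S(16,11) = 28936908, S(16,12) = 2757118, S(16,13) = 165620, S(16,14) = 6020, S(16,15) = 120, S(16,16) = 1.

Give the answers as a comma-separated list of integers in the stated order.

row 17: T[17][1]=1·1+0=1  T[17][2]=2·32767+1=65535  T[17][3]=3·7141686+32767=21457825  T[17][4]=4·171798901+7141686=694337290  T[17][5]=5·1096190550+171798901=5652751651  T[17][6]=6·2734926558+1096190550=17505749898  T[17][7]=7·3281882604+2734926558=25708104786  T[17][8]=8·2141764053+3281882604=20415995028  T[17][9]=9·820784250+2141764053=9528822303  T[17][10]=10·193754990+820784250=2758334150  T[17][11]=11·28936908+193754990=512060978  T[17][12]=12·2757118+28936908=62022324  T[17][13]=13·165620+2757118=4910178  T[17][14]=14·6020+165620=249900  T[17][15]=15·120+6020=7820  T[17][16]=16·1+120=136  T[17][17]=17·0+1=1
row 18: T[18][1]=1·1+0=1  T[18][2]=2·65535+1=131071  T[18][3]=3·21457825+65535=64439010  T[18][4]=4·694337290+21457825=2798806985  T[18][5]=5·5652751651+694337290=28958095545  T[18][6]=6·17505749898+5652751651=110687251039  T[18][7]=7·25708104786+17505749898=197462483400  T[18][8]=8·20415995028+25708104786=189036065010  T[18][9]=9·9528822303+20415995028=106175395755  T[18][10]=10·2758334150+9528822303=37112163803  T[18][11]=11·512060978+2758334150=8391004908  T[18][12]=12·62022324+512060978=1256328866  T[18][13]=13·4910178+62022324=125854638  T[18][14]=14·249900+4910178=8408778  T[18][15]=15·7820+249900=367200  T[18][16]=16·136+7820=9996  T[18][17]=17·1+136=153  T[18][18]=18·0+1=1
row 19: T[19][1]=1·1+0=1  T[19][2]=2·131071+1=262143  T[19][3]=3·64439010+131071=193448101  T[19][4]=4·2798806985+64439010=11259666950  T[19][5]=5·28958095545+2798806985=147589284710  T[19][6]=6·110687251039+28958095545=693081601779  T[19][7]=7·197462483400+110687251039=1492924634839  T[19][8]=8·189036065010+197462483400=1709751003480  T[19][9]=9·106175395755+189036065010=1144614626805  T[19][10]=10·37112163803+106175395755=477297033785  T[19][11]=11·8391004908+37112163803=129413217791  T[19][12]=12·1256328866+8391004908=23466951300  T[19][13]=13·125854638+1256328866=2892439160  T[19][14]=14·8408778+125854638=243577530  T[19][15]=15·367200+8408778=13916778  T[19][16]=16·9996+367200=527136  T[19][17]=17·153+9996=12597  T[19][18]=18·1+153=171  T[19][19]=19·0+1=1
B_18 = ΣS(18,k) = 1+131071+64439010+2798806985+28958095545+110687251039+197462483400+189036065010+106175395755+37112163803+8391004908+1256328866+125854638+8408778+367200+9996+153+1 = 682076806159
B_19 = ΣS(19,k) = 1+262143+193448101+11259666950+147589284710+693081601779+1492924634839+1709751003480+1144614626805+477297033785+129413217791+23466951300+2892439160+243577530+13916778+527136+12597+171+1 = 5832742205057

682076806159, 5832742205057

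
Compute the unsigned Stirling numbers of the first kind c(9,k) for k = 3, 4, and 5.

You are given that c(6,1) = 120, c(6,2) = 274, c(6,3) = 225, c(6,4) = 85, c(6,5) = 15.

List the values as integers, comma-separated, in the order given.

118124, 67284, 22449

row 7: T[7][1]=6·120+0=720  T[7][2]=6·274+120=1764  T[7][3]=6·225+274=1624  T[7][4]=6·85+225=735  T[7][5]=6·15+85=175
row 8: T[8][2]=7·1764+720=13068  T[8][3]=7·1624+1764=13132  T[8][4]=7·735+1624=6769  T[8][5]=7·175+735=1960
row 9: T[9][3]=8·13132+13068=118124  T[9][4]=8·6769+13132=67284  T[9][5]=8·1960+6769=22449
Read c(9,3) = 118124, c(9,4) = 67284, c(9,5) = 22449.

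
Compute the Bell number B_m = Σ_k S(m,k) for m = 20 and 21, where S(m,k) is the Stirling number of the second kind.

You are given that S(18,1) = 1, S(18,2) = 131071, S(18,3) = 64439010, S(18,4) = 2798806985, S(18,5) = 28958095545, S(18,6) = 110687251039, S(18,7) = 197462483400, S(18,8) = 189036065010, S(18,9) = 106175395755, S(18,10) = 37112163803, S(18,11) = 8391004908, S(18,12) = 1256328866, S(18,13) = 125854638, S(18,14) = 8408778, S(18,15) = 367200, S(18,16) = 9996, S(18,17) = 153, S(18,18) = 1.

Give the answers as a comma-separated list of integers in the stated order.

51724158235372, 474869816156751

@19  (19,1):1·1+0→1, (19,2):131071·2+1→262143, (19,3):64439010·3+131071→193448101, (19,4):2798806985·4+64439010→11259666950, (19,5):28958095545·5+2798806985→147589284710, (19,6):110687251039·6+28958095545→693081601779, (19,7):197462483400·7+110687251039→1492924634839, (19,8):189036065010·8+197462483400→1709751003480, (19,9):106175395755·9+189036065010→1144614626805, (19,10):37112163803·10+106175395755→477297033785, (19,11):8391004908·11+37112163803→129413217791, (19,12):1256328866·12+8391004908→23466951300, (19,13):125854638·13+1256328866→2892439160, (19,14):8408778·14+125854638→243577530, (19,15):367200·15+8408778→13916778, (19,16):9996·16+367200→527136, (19,17):153·17+9996→12597, (19,18):1·18+153→171, (19,19):0·19+1→1
@20  (20,1):1·1+0→1, (20,2):262143·2+1→524287, (20,3):193448101·3+262143→580606446, (20,4):11259666950·4+193448101→45232115901, (20,5):147589284710·5+11259666950→749206090500, (20,6):693081601779·6+147589284710→4306078895384, (20,7):1492924634839·7+693081601779→11143554045652, (20,8):1709751003480·8+1492924634839→15170932662679, (20,9):1144614626805·9+1709751003480→12011282644725, (20,10):477297033785·10+1144614626805→5917584964655, (20,11):129413217791·11+477297033785→1900842429486, (20,12):23466951300·12+129413217791→411016633391, (20,13):2892439160·13+23466951300→61068660380, (20,14):243577530·14+2892439160→6302524580, (20,15):13916778·15+243577530→452329200, (20,16):527136·16+13916778→22350954, (20,17):12597·17+527136→741285, (20,18):171·18+12597→15675, (20,19):1·19+171→190, (20,20):0·20+1→1
@21  (21,1):1·1+0→1, (21,2):524287·2+1→1048575, (21,3):580606446·3+524287→1742343625, (21,4):45232115901·4+580606446→181509070050, (21,5):749206090500·5+45232115901→3791262568401, (21,6):4306078895384·6+749206090500→26585679462804, (21,7):11143554045652·7+4306078895384→82310957214948, (21,8):15170932662679·8+11143554045652→132511015347084, (21,9):12011282644725·9+15170932662679→123272476465204, (21,10):5917584964655·10+12011282644725→71187132291275, (21,11):1900842429486·11+5917584964655→26826851689001, (21,12):411016633391·12+1900842429486→6833042030178, (21,13):61068660380·13+411016633391→1204909218331, (21,14):6302524580·14+61068660380→149304004500, (21,15):452329200·15+6302524580→13087462580, (21,16):22350954·16+452329200→809944464, (21,17):741285·17+22350954→34952799, (21,18):15675·18+741285→1023435, (21,19):190·19+15675→19285, (21,20):1·20+190→210, (21,21):0·21+1→1
B_20 = ΣS(20,k) = 1+524287+580606446+45232115901+749206090500+4306078895384+11143554045652+15170932662679+12011282644725+5917584964655+1900842429486+411016633391+61068660380+6302524580+452329200+22350954+741285+15675+190+1 = 51724158235372
B_21 = ΣS(21,k) = 1+1048575+1742343625+181509070050+3791262568401+26585679462804+82310957214948+132511015347084+123272476465204+71187132291275+26826851689001+6833042030178+1204909218331+149304004500+13087462580+809944464+34952799+1023435+19285+210+1 = 474869816156751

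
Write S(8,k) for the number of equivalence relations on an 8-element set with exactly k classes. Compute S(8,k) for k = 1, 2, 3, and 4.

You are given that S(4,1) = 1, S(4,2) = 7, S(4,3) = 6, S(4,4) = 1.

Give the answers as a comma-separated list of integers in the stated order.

i=5: T(5,1)=0+1·1=1 | T(5,2)=1+2·7=15 | T(5,3)=7+3·6=25 | T(5,4)=6+4·1=10
i=6: T(6,1)=0+1·1=1 | T(6,2)=1+2·15=31 | T(6,3)=15+3·25=90 | T(6,4)=25+4·10=65
i=7: T(7,1)=0+1·1=1 | T(7,2)=1+2·31=63 | T(7,3)=31+3·90=301 | T(7,4)=90+4·65=350
i=8: T(8,1)=0+1·1=1 | T(8,2)=1+2·63=127 | T(8,3)=63+3·301=966 | T(8,4)=301+4·350=1701
Read S(8,1) = 1, S(8,2) = 127, S(8,3) = 966, S(8,4) = 1701.

1, 127, 966, 1701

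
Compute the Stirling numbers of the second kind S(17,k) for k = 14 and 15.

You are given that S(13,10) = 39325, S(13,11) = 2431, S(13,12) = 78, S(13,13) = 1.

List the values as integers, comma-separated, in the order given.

249900, 7820

r14: T_14,11=11×2431+39325=66066; T_14,12=12×78+2431=3367; T_14,13=13×1+78=91; T_14,14=14×0+1=1
r15: T_15,12=12×3367+66066=106470; T_15,13=13×91+3367=4550; T_15,14=14×1+91=105; T_15,15=15×0+1=1
r16: T_16,13=13×4550+106470=165620; T_16,14=14×105+4550=6020; T_16,15=15×1+105=120
r17: T_17,14=14×6020+165620=249900; T_17,15=15×120+6020=7820
Read S(17,14) = 249900, S(17,15) = 7820.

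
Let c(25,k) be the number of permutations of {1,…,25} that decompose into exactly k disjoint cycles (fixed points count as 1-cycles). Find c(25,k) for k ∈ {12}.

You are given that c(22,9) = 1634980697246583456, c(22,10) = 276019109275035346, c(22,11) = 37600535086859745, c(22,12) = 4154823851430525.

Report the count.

row 23: T[23][10]=22·276019109275035346+1634980697246583456=7707401101297361068  T[23][11]=22·37600535086859745+276019109275035346=1103230881185949736  T[23][12]=22·4154823851430525+37600535086859745=129006659818331295
row 24: T[24][11]=23·1103230881185949736+7707401101297361068=33081711368574204996  T[24][12]=23·129006659818331295+1103230881185949736=4070384057007569521
row 25: T[25][12]=24·4070384057007569521+33081711368574204996=130770928736755873500
Read c(25,12) = 130770928736755873500.

130770928736755873500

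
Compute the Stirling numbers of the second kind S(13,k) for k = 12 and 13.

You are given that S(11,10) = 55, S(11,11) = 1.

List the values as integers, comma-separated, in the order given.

78, 1

row 12: T[12][11]=11·1+55=66  T[12][12]=12·0+1=1
row 13: T[13][12]=12·1+66=78  T[13][13]=13·0+1=1
Read S(13,12) = 78, S(13,13) = 1.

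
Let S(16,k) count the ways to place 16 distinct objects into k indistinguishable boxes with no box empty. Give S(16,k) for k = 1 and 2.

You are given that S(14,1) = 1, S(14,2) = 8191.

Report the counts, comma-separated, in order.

1, 32767

[15] T[15,1]:1*1+0=1 · T[15,2]:2*8191+1=16383
[16] T[16,1]:1*1+0=1 · T[16,2]:2*16383+1=32767
Read S(16,1) = 1, S(16,2) = 32767.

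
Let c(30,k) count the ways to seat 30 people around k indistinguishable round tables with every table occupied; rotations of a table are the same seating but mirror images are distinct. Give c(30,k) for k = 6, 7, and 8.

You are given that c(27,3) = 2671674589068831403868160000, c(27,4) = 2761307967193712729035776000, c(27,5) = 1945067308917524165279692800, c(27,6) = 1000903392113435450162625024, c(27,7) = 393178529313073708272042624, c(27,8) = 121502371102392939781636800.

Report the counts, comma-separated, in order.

i=28: T(28,4)=2671674589068831403868160000+27·2761307967193712729035776000=77226989703299075087834112000 | T(28,5)=2761307967193712729035776000+27·1945067308917524165279692800=55278125307966865191587481600 | T(28,6)=1945067308917524165279692800+27·1000903392113435450162625024=28969458895980281319670568448 | T(28,7)=1000903392113435450162625024+27·393178529313073708272042624=11616723683566425573507775872 | T(28,8)=393178529313073708272042624+27·121502371102392939781636800=3673742549077683082376236224
i=29: T(29,5)=77226989703299075087834112000+28·55278125307966865191587481600=1625014498326371300452283596800 | T(29,6)=55278125307966865191587481600+28·28969458895980281319670568448=866422974395414742142363398144 | T(29,7)=28969458895980281319670568448+28·11616723683566425573507775872=354237722035840197377888292864 | T(29,8)=11616723683566425573507775872+28·3673742549077683082376236224=114481515057741551880042390144
i=30: T(30,6)=1625014498326371300452283596800+29·866422974395414742142363398144=26751280755793398822580822142976 | T(30,7)=866422974395414742142363398144+29·354237722035840197377888292864=11139316913434780466101123891200 | T(30,8)=354237722035840197377888292864+29·114481515057741551880042390144=3674201658710345201899117607040
Read c(30,6) = 26751280755793398822580822142976, c(30,7) = 11139316913434780466101123891200, c(30,8) = 3674201658710345201899117607040.

26751280755793398822580822142976, 11139316913434780466101123891200, 3674201658710345201899117607040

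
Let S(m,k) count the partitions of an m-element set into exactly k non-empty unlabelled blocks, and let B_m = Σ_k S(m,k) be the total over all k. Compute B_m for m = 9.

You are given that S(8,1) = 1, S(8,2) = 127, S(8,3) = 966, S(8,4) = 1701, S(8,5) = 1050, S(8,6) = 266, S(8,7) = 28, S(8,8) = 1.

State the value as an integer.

r9: T_9,1=1×1+0=1; T_9,2=2×127+1=255; T_9,3=3×966+127=3025; T_9,4=4×1701+966=7770; T_9,5=5×1050+1701=6951; T_9,6=6×266+1050=2646; T_9,7=7×28+266=462; T_9,8=8×1+28=36; T_9,9=9×0+1=1
B_9 = ΣS(9,k) = 1+255+3025+7770+6951+2646+462+36+1 = 21147

21147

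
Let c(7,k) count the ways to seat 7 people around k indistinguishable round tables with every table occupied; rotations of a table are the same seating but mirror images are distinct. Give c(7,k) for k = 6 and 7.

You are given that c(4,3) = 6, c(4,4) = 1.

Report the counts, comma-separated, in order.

21, 1

row 5: T[5][4]=4·1+6=10  T[5][5]=4·0+1=1
row 6: T[6][5]=5·1+10=15  T[6][6]=5·0+1=1
row 7: T[7][6]=6·1+15=21  T[7][7]=6·0+1=1
Read c(7,6) = 21, c(7,7) = 1.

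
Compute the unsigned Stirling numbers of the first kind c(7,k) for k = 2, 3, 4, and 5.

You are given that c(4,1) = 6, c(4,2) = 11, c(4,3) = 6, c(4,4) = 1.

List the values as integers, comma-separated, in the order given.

[5] T[5,1]:4*6+0=24 · T[5,2]:4*11+6=50 · T[5,3]:4*6+11=35 · T[5,4]:4*1+6=10 · T[5,5]:4*0+1=1
[6] T[6,1]:5*24+0=120 · T[6,2]:5*50+24=274 · T[6,3]:5*35+50=225 · T[6,4]:5*10+35=85 · T[6,5]:5*1+10=15
[7] T[7,2]:6*274+120=1764 · T[7,3]:6*225+274=1624 · T[7,4]:6*85+225=735 · T[7,5]:6*15+85=175
Read c(7,2) = 1764, c(7,3) = 1624, c(7,4) = 735, c(7,5) = 175.

1764, 1624, 735, 175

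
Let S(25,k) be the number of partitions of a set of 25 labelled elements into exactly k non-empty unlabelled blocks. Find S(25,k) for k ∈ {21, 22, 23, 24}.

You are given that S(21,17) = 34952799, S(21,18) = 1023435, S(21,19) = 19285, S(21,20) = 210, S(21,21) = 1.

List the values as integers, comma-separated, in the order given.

168519505, 3200450, 40250, 300

i=22: T(22,18)=34952799+18·1023435=53374629 | T(22,19)=1023435+19·19285=1389850 | T(22,20)=19285+20·210=23485 | T(22,21)=210+21·1=231 | T(22,22)=1+22·0=1
i=23: T(23,19)=53374629+19·1389850=79781779 | T(23,20)=1389850+20·23485=1859550 | T(23,21)=23485+21·231=28336 | T(23,22)=231+22·1=253 | T(23,23)=1+23·0=1
i=24: T(24,20)=79781779+20·1859550=116972779 | T(24,21)=1859550+21·28336=2454606 | T(24,22)=28336+22·253=33902 | T(24,23)=253+23·1=276 | T(24,24)=1+24·0=1
i=25: T(25,21)=116972779+21·2454606=168519505 | T(25,22)=2454606+22·33902=3200450 | T(25,23)=33902+23·276=40250 | T(25,24)=276+24·1=300
Read S(25,21) = 168519505, S(25,22) = 3200450, S(25,23) = 40250, S(25,24) = 300.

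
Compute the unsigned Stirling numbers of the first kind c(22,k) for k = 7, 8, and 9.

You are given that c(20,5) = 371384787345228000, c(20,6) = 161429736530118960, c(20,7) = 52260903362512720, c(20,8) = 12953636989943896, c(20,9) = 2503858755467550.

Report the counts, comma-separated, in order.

[21] T[21,6]:20*161429736530118960+371384787345228000=3599979517947607200 · T[21,7]:20*52260903362512720+161429736530118960=1206647803780373360 · T[21,8]:20*12953636989943896+52260903362512720=311333643161390640 · T[21,9]:20*2503858755467550+12953636989943896=63030812099294896
[22] T[22,7]:21*1206647803780373360+3599979517947607200=28939583397335447760 · T[22,8]:21*311333643161390640+1206647803780373360=7744654310169576800 · T[22,9]:21*63030812099294896+311333643161390640=1634980697246583456
Read c(22,7) = 28939583397335447760, c(22,8) = 7744654310169576800, c(22,9) = 1634980697246583456.

28939583397335447760, 7744654310169576800, 1634980697246583456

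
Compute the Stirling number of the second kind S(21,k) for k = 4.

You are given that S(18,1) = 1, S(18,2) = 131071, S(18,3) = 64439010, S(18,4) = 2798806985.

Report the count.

i=19: T(19,2)=1+2·131071=262143 | T(19,3)=131071+3·64439010=193448101 | T(19,4)=64439010+4·2798806985=11259666950
i=20: T(20,3)=262143+3·193448101=580606446 | T(20,4)=193448101+4·11259666950=45232115901
i=21: T(21,4)=580606446+4·45232115901=181509070050
Read S(21,4) = 181509070050.

181509070050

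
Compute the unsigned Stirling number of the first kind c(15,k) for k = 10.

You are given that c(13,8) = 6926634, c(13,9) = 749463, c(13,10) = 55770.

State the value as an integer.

37312275

r14: T_14,9=13×749463+6926634=16669653; T_14,10=13×55770+749463=1474473
r15: T_15,10=14×1474473+16669653=37312275
Read c(15,10) = 37312275.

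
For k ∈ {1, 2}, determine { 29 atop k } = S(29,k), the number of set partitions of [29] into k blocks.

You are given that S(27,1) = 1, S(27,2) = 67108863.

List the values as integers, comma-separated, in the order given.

1, 268435455

row 28: T[28][1]=1·1+0=1  T[28][2]=2·67108863+1=134217727
row 29: T[29][1]=1·1+0=1  T[29][2]=2·134217727+1=268435455
Read S(29,1) = 1, S(29,2) = 268435455.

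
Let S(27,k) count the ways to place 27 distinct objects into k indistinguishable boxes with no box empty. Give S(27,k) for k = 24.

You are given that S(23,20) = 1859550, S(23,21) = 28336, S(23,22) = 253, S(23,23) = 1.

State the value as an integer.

5265000

@24  (24,21):28336·21+1859550→2454606, (24,22):253·22+28336→33902, (24,23):1·23+253→276, (24,24):0·24+1→1
@25  (25,22):33902·22+2454606→3200450, (25,23):276·23+33902→40250, (25,24):1·24+276→300
@26  (26,23):40250·23+3200450→4126200, (26,24):300·24+40250→47450
@27  (27,24):47450·24+4126200→5265000
Read S(27,24) = 5265000.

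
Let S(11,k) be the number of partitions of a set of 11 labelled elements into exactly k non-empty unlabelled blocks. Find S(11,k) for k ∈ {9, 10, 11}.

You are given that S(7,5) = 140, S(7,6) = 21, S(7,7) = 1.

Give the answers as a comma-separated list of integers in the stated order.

r8: T_8,6=6×21+140=266; T_8,7=7×1+21=28; T_8,8=8×0+1=1
r9: T_9,7=7×28+266=462; T_9,8=8×1+28=36; T_9,9=9×0+1=1
r10: T_10,8=8×36+462=750; T_10,9=9×1+36=45; T_10,10=10×0+1=1
r11: T_11,9=9×45+750=1155; T_11,10=10×1+45=55; T_11,11=11×0+1=1
Read S(11,9) = 1155, S(11,10) = 55, S(11,11) = 1.

1155, 55, 1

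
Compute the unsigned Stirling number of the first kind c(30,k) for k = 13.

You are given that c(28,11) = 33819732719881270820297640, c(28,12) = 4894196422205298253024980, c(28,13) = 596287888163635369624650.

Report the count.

796974693974455191377937300

@29  (29,12):4894196422205298253024980·28+33819732719881270820297640→170857232541629621904997080, (29,13):596287888163635369624650·28+4894196422205298253024980→21590257290787088602515180
@30  (30,13):21590257290787088602515180·29+170857232541629621904997080→796974693974455191377937300
Read c(30,13) = 796974693974455191377937300.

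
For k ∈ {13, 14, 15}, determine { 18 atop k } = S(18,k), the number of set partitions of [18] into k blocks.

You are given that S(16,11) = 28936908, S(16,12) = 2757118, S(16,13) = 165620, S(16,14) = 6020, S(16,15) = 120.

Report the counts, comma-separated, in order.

125854638, 8408778, 367200

row 17: T[17][12]=12·2757118+28936908=62022324  T[17][13]=13·165620+2757118=4910178  T[17][14]=14·6020+165620=249900  T[17][15]=15·120+6020=7820
row 18: T[18][13]=13·4910178+62022324=125854638  T[18][14]=14·249900+4910178=8408778  T[18][15]=15·7820+249900=367200
Read S(18,13) = 125854638, S(18,14) = 8408778, S(18,15) = 367200.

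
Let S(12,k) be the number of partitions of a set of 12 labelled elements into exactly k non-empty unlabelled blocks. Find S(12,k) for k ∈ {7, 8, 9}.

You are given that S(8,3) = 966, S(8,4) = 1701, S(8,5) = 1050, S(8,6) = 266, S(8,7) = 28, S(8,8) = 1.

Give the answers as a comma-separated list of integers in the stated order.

row 9: T[9][4]=4·1701+966=7770  T[9][5]=5·1050+1701=6951  T[9][6]=6·266+1050=2646  T[9][7]=7·28+266=462  T[9][8]=8·1+28=36  T[9][9]=9·0+1=1
row 10: T[10][5]=5·6951+7770=42525  T[10][6]=6·2646+6951=22827  T[10][7]=7·462+2646=5880  T[10][8]=8·36+462=750  T[10][9]=9·1+36=45
row 11: T[11][6]=6·22827+42525=179487  T[11][7]=7·5880+22827=63987  T[11][8]=8·750+5880=11880  T[11][9]=9·45+750=1155
row 12: T[12][7]=7·63987+179487=627396  T[12][8]=8·11880+63987=159027  T[12][9]=9·1155+11880=22275
Read S(12,7) = 627396, S(12,8) = 159027, S(12,9) = 22275.

627396, 159027, 22275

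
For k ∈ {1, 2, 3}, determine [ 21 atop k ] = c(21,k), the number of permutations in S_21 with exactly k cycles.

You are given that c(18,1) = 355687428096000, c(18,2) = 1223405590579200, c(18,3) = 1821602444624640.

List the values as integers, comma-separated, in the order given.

2432902008176640000, 8752948036761600000, 13803759753640704000

@19  (19,1):355687428096000·18+0→6402373705728000, (19,2):1223405590579200·18+355687428096000→22376988058521600, (19,3):1821602444624640·18+1223405590579200→34012249593822720
@20  (20,1):6402373705728000·19+0→121645100408832000, (20,2):22376988058521600·19+6402373705728000→431565146817638400, (20,3):34012249593822720·19+22376988058521600→668609730341153280
@21  (21,1):121645100408832000·20+0→2432902008176640000, (21,2):431565146817638400·20+121645100408832000→8752948036761600000, (21,3):668609730341153280·20+431565146817638400→13803759753640704000
Read c(21,1) = 2432902008176640000, c(21,2) = 8752948036761600000, c(21,3) = 13803759753640704000.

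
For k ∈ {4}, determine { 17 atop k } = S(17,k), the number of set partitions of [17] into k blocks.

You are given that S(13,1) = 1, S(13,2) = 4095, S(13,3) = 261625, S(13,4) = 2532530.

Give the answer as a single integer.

694337290

@14  (14,1):1·1+0→1, (14,2):4095·2+1→8191, (14,3):261625·3+4095→788970, (14,4):2532530·4+261625→10391745
@15  (15,2):8191·2+1→16383, (15,3):788970·3+8191→2375101, (15,4):10391745·4+788970→42355950
@16  (16,3):2375101·3+16383→7141686, (16,4):42355950·4+2375101→171798901
@17  (17,4):171798901·4+7141686→694337290
Read S(17,4) = 694337290.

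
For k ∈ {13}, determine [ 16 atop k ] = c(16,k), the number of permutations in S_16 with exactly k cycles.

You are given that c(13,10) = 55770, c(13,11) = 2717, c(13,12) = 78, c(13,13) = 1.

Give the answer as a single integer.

218400

r14: T_14,11=13×2717+55770=91091; T_14,12=13×78+2717=3731; T_14,13=13×1+78=91
r15: T_15,12=14×3731+91091=143325; T_15,13=14×91+3731=5005
r16: T_16,13=15×5005+143325=218400
Read c(16,13) = 218400.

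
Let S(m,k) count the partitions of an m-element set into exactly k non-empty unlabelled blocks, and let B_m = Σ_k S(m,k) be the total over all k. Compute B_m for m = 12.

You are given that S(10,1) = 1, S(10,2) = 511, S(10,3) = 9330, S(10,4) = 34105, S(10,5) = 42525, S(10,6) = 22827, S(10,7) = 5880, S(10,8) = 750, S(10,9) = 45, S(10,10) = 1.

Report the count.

r11: T_11,1=1×1+0=1; T_11,2=2×511+1=1023; T_11,3=3×9330+511=28501; T_11,4=4×34105+9330=145750; T_11,5=5×42525+34105=246730; T_11,6=6×22827+42525=179487; T_11,7=7×5880+22827=63987; T_11,8=8×750+5880=11880; T_11,9=9×45+750=1155; T_11,10=10×1+45=55; T_11,11=11×0+1=1
r12: T_12,1=1×1+0=1; T_12,2=2×1023+1=2047; T_12,3=3×28501+1023=86526; T_12,4=4×145750+28501=611501; T_12,5=5×246730+145750=1379400; T_12,6=6×179487+246730=1323652; T_12,7=7×63987+179487=627396; T_12,8=8×11880+63987=159027; T_12,9=9×1155+11880=22275; T_12,10=10×55+1155=1705; T_12,11=11×1+55=66; T_12,12=12×0+1=1
B_12 = ΣS(12,k) = 1+2047+86526+611501+1379400+1323652+627396+159027+22275+1705+66+1 = 4213597

4213597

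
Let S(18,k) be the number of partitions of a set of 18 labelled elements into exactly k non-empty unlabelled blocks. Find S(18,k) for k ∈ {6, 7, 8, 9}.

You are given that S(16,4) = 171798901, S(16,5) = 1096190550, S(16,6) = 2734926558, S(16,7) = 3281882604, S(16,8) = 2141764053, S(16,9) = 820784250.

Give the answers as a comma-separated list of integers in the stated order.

r17: T_17,5=5×1096190550+171798901=5652751651; T_17,6=6×2734926558+1096190550=17505749898; T_17,7=7×3281882604+2734926558=25708104786; T_17,8=8×2141764053+3281882604=20415995028; T_17,9=9×820784250+2141764053=9528822303
r18: T_18,6=6×17505749898+5652751651=110687251039; T_18,7=7×25708104786+17505749898=197462483400; T_18,8=8×20415995028+25708104786=189036065010; T_18,9=9×9528822303+20415995028=106175395755
Read S(18,6) = 110687251039, S(18,7) = 197462483400, S(18,8) = 189036065010, S(18,9) = 106175395755.

110687251039, 197462483400, 189036065010, 106175395755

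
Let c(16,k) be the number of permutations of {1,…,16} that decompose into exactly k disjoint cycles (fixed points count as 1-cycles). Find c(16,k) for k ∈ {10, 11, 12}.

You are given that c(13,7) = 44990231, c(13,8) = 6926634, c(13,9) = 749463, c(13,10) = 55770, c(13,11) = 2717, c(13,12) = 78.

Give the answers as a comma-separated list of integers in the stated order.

928095740, 78558480, 4899622

row 14: T[14][8]=13·6926634+44990231=135036473  T[14][9]=13·749463+6926634=16669653  T[14][10]=13·55770+749463=1474473  T[14][11]=13·2717+55770=91091  T[14][12]=13·78+2717=3731
row 15: T[15][9]=14·16669653+135036473=368411615  T[15][10]=14·1474473+16669653=37312275  T[15][11]=14·91091+1474473=2749747  T[15][12]=14·3731+91091=143325
row 16: T[16][10]=15·37312275+368411615=928095740  T[16][11]=15·2749747+37312275=78558480  T[16][12]=15·143325+2749747=4899622
Read c(16,10) = 928095740, c(16,11) = 78558480, c(16,12) = 4899622.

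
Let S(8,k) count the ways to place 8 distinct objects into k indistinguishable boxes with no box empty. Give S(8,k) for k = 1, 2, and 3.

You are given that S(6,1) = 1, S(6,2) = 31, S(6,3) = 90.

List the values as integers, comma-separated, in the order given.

@7  (7,1):1·1+0→1, (7,2):31·2+1→63, (7,3):90·3+31→301
@8  (8,1):1·1+0→1, (8,2):63·2+1→127, (8,3):301·3+63→966
Read S(8,1) = 1, S(8,2) = 127, S(8,3) = 966.

1, 127, 966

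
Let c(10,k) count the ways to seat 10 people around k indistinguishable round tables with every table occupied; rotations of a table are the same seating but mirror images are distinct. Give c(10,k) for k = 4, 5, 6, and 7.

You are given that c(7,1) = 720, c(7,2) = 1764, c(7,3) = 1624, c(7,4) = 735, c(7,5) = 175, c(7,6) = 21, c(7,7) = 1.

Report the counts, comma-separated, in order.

723680, 269325, 63273, 9450

@8  (8,2):1764·7+720→13068, (8,3):1624·7+1764→13132, (8,4):735·7+1624→6769, (8,5):175·7+735→1960, (8,6):21·7+175→322, (8,7):1·7+21→28
@9  (9,3):13132·8+13068→118124, (9,4):6769·8+13132→67284, (9,5):1960·8+6769→22449, (9,6):322·8+1960→4536, (9,7):28·8+322→546
@10  (10,4):67284·9+118124→723680, (10,5):22449·9+67284→269325, (10,6):4536·9+22449→63273, (10,7):546·9+4536→9450
Read c(10,4) = 723680, c(10,5) = 269325, c(10,6) = 63273, c(10,7) = 9450.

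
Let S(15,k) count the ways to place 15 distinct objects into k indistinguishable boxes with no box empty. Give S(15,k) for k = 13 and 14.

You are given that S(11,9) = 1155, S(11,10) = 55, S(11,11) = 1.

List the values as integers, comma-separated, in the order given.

4550, 105

r12: T_12,10=10×55+1155=1705; T_12,11=11×1+55=66; T_12,12=12×0+1=1
r13: T_13,11=11×66+1705=2431; T_13,12=12×1+66=78; T_13,13=13×0+1=1
r14: T_14,12=12×78+2431=3367; T_14,13=13×1+78=91; T_14,14=14×0+1=1
r15: T_15,13=13×91+3367=4550; T_15,14=14×1+91=105
Read S(15,13) = 4550, S(15,14) = 105.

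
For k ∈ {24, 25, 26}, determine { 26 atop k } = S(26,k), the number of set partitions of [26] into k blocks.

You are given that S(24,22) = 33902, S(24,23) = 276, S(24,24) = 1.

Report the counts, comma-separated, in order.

47450, 325, 1

@25  (25,23):276·23+33902→40250, (25,24):1·24+276→300, (25,25):0·25+1→1
@26  (26,24):300·24+40250→47450, (26,25):1·25+300→325, (26,26):0·26+1→1
Read S(26,24) = 47450, S(26,25) = 325, S(26,26) = 1.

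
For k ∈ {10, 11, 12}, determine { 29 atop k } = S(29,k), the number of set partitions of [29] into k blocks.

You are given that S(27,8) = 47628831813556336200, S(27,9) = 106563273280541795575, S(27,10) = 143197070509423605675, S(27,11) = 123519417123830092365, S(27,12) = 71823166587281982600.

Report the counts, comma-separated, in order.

[28] T[28,9]:9*106563273280541795575+47628831813556336200=1006698291338432496375 · T[28,10]:10*143197070509423605675+106563273280541795575=1538533978374777852325 · T[28,11]:11*123519417123830092365+143197070509423605675=1501910658871554621690 · T[28,12]:12*71823166587281982600+123519417123830092365=985397416171213883565
[29] T[29,10]:10*1538533978374777852325+1006698291338432496375=16392038075086211019625 · T[29,11]:11*1501910658871554621690+1538533978374777852325=18059551225961878690915 · T[29,12]:12*985397416171213883565+1501910658871554621690=13326679652926121224470
Read S(29,10) = 16392038075086211019625, S(29,11) = 18059551225961878690915, S(29,12) = 13326679652926121224470.

16392038075086211019625, 18059551225961878690915, 13326679652926121224470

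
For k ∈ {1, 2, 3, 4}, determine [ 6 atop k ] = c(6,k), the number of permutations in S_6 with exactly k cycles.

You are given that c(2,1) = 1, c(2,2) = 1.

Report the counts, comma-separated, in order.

row 3: T[3][1]=2·1+0=2  T[3][2]=2·1+1=3  T[3][3]=2·0+1=1
row 4: T[4][1]=3·2+0=6  T[4][2]=3·3+2=11  T[4][3]=3·1+3=6  T[4][4]=3·0+1=1
row 5: T[5][1]=4·6+0=24  T[5][2]=4·11+6=50  T[5][3]=4·6+11=35  T[5][4]=4·1+6=10
row 6: T[6][1]=5·24+0=120  T[6][2]=5·50+24=274  T[6][3]=5·35+50=225  T[6][4]=5·10+35=85
Read c(6,1) = 120, c(6,2) = 274, c(6,3) = 225, c(6,4) = 85.

120, 274, 225, 85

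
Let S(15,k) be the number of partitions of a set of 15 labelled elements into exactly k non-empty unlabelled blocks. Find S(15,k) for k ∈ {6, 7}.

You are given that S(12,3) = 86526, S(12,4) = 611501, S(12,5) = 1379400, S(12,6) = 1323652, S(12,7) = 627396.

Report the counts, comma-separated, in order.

420693273, 408741333

@13  (13,4):611501·4+86526→2532530, (13,5):1379400·5+611501→7508501, (13,6):1323652·6+1379400→9321312, (13,7):627396·7+1323652→5715424
@14  (14,5):7508501·5+2532530→40075035, (14,6):9321312·6+7508501→63436373, (14,7):5715424·7+9321312→49329280
@15  (15,6):63436373·6+40075035→420693273, (15,7):49329280·7+63436373→408741333
Read S(15,6) = 420693273, S(15,7) = 408741333.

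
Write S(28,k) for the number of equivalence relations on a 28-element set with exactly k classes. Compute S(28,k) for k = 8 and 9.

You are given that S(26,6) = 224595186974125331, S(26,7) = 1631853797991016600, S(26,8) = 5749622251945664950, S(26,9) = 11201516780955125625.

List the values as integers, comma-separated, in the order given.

392678226281361931131, 1006698291338432496375

@27  (27,7):1631853797991016600·7+224595186974125331→11647571772911241531, (27,8):5749622251945664950·8+1631853797991016600→47628831813556336200, (27,9):11201516780955125625·9+5749622251945664950→106563273280541795575
@28  (28,8):47628831813556336200·8+11647571772911241531→392678226281361931131, (28,9):106563273280541795575·9+47628831813556336200→1006698291338432496375
Read S(28,8) = 392678226281361931131, S(28,9) = 1006698291338432496375.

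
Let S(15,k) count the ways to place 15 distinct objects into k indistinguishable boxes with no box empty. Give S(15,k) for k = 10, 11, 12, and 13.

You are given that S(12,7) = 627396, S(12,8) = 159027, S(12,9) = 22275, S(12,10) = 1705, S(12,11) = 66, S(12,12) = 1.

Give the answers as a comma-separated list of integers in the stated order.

12662650, 1479478, 106470, 4550

row 13: T[13][8]=8·159027+627396=1899612  T[13][9]=9·22275+159027=359502  T[13][10]=10·1705+22275=39325  T[13][11]=11·66+1705=2431  T[13][12]=12·1+66=78  T[13][13]=13·0+1=1
row 14: T[14][9]=9·359502+1899612=5135130  T[14][10]=10·39325+359502=752752  T[14][11]=11·2431+39325=66066  T[14][12]=12·78+2431=3367  T[14][13]=13·1+78=91
row 15: T[15][10]=10·752752+5135130=12662650  T[15][11]=11·66066+752752=1479478  T[15][12]=12·3367+66066=106470  T[15][13]=13·91+3367=4550
Read S(15,10) = 12662650, S(15,11) = 1479478, S(15,12) = 106470, S(15,13) = 4550.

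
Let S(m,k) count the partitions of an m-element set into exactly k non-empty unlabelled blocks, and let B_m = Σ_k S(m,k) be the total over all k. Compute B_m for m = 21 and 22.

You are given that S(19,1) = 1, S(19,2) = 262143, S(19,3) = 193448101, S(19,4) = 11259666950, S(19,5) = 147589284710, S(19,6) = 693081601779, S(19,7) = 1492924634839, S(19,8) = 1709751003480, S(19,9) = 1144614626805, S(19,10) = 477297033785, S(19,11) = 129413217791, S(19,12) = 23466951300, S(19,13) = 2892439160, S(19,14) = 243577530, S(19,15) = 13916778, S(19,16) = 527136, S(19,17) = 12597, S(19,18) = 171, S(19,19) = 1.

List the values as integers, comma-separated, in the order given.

[20] T[20,1]:1*1+0=1 · T[20,2]:2*262143+1=524287 · T[20,3]:3*193448101+262143=580606446 · T[20,4]:4*11259666950+193448101=45232115901 · T[20,5]:5*147589284710+11259666950=749206090500 · T[20,6]:6*693081601779+147589284710=4306078895384 · T[20,7]:7*1492924634839+693081601779=11143554045652 · T[20,8]:8*1709751003480+1492924634839=15170932662679 · T[20,9]:9*1144614626805+1709751003480=12011282644725 · T[20,10]:10*477297033785+1144614626805=5917584964655 · T[20,11]:11*129413217791+477297033785=1900842429486 · T[20,12]:12*23466951300+129413217791=411016633391 · T[20,13]:13*2892439160+23466951300=61068660380 · T[20,14]:14*243577530+2892439160=6302524580 · T[20,15]:15*13916778+243577530=452329200 · T[20,16]:16*527136+13916778=22350954 · T[20,17]:17*12597+527136=741285 · T[20,18]:18*171+12597=15675 · T[20,19]:19*1+171=190 · T[20,20]:20*0+1=1
[21] T[21,1]:1*1+0=1 · T[21,2]:2*524287+1=1048575 · T[21,3]:3*580606446+524287=1742343625 · T[21,4]:4*45232115901+580606446=181509070050 · T[21,5]:5*749206090500+45232115901=3791262568401 · T[21,6]:6*4306078895384+749206090500=26585679462804 · T[21,7]:7*11143554045652+4306078895384=82310957214948 · T[21,8]:8*15170932662679+11143554045652=132511015347084 · T[21,9]:9*12011282644725+15170932662679=123272476465204 · T[21,10]:10*5917584964655+12011282644725=71187132291275 · T[21,11]:11*1900842429486+5917584964655=26826851689001 · T[21,12]:12*411016633391+1900842429486=6833042030178 · T[21,13]:13*61068660380+411016633391=1204909218331 · T[21,14]:14*6302524580+61068660380=149304004500 · T[21,15]:15*452329200+6302524580=13087462580 · T[21,16]:16*22350954+452329200=809944464 · T[21,17]:17*741285+22350954=34952799 · T[21,18]:18*15675+741285=1023435 · T[21,19]:19*190+15675=19285 · T[21,20]:20*1+190=210 · T[21,21]:21*0+1=1
[22] T[22,1]:1*1+0=1 · T[22,2]:2*1048575+1=2097151 · T[22,3]:3*1742343625+1048575=5228079450 · T[22,4]:4*181509070050+1742343625=727778623825 · T[22,5]:5*3791262568401+181509070050=19137821912055 · T[22,6]:6*26585679462804+3791262568401=163305339345225 · T[22,7]:7*82310957214948+26585679462804=602762379967440 · T[22,8]:8*132511015347084+82310957214948=1142399079991620 · T[22,9]:9*123272476465204+132511015347084=1241963303533920 · T[22,10]:10*71187132291275+123272476465204=835143799377954 · T[22,11]:11*26826851689001+71187132291275=366282500870286 · T[22,12]:12*6833042030178+26826851689001=108823356051137 · T[22,13]:13*1204909218331+6833042030178=22496861868481 · T[22,14]:14*149304004500+1204909218331=3295165281331 · T[22,15]:15*13087462580+149304004500=345615943200 · T[22,16]:16*809944464+13087462580=26046574004 · T[22,17]:17*34952799+809944464=1404142047 · T[22,18]:18*1023435+34952799=53374629 · T[22,19]:19*19285+1023435=1389850 · T[22,20]:20*210+19285=23485 · T[22,21]:21*1+210=231 · T[22,22]:22*0+1=1
B_21 = ΣS(21,k) = 1+1048575+1742343625+181509070050+3791262568401+26585679462804+82310957214948+132511015347084+123272476465204+71187132291275+26826851689001+6833042030178+1204909218331+149304004500+13087462580+809944464+34952799+1023435+19285+210+1 = 474869816156751
B_22 = ΣS(22,k) = 1+2097151+5228079450+727778623825+19137821912055+163305339345225+602762379967440+1142399079991620+1241963303533920+835143799377954+366282500870286+108823356051137+22496861868481+3295165281331+345615943200+26046574004+1404142047+53374629+1389850+23485+231+1 = 4506715738447323

474869816156751, 4506715738447323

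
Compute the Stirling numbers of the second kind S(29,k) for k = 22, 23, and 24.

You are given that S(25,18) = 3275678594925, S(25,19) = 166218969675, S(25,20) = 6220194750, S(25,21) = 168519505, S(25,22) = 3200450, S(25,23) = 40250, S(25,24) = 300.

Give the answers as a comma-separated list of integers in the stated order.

40823077538100, 1347860993700, 33738295500

@26  (26,19):166218969675·19+3275678594925→6433839018750, (26,20):6220194750·20+166218969675→290622864675, (26,21):168519505·21+6220194750→9759104355, (26,22):3200450·22+168519505→238929405, (26,23):40250·23+3200450→4126200, (26,24):300·24+40250→47450
@27  (27,20):290622864675·20+6433839018750→12246296312250, (27,21):9759104355·21+290622864675→495564056130, (27,22):238929405·22+9759104355→15015551265, (27,23):4126200·23+238929405→333832005, (27,24):47450·24+4126200→5265000
@28  (28,21):495564056130·21+12246296312250→22653141490980, (28,22):15015551265·22+495564056130→825906183960, (28,23):333832005·23+15015551265→22693687380, (28,24):5265000·24+333832005→460192005
@29  (29,22):825906183960·22+22653141490980→40823077538100, (29,23):22693687380·23+825906183960→1347860993700, (29,24):460192005·24+22693687380→33738295500
Read S(29,22) = 40823077538100, S(29,23) = 1347860993700, S(29,24) = 33738295500.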